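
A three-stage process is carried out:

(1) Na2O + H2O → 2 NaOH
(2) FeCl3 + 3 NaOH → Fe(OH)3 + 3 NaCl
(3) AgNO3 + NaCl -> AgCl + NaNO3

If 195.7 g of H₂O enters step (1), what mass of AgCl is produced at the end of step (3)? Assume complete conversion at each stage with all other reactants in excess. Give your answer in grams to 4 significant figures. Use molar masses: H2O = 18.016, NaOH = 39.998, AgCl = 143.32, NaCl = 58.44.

3114 g

n(H2O) = 195.7 / 18.016 = 10.863 mol.
Reaction (1): H2O→NaOH ratio 1:2 ⇒ n(NaOH) = 21.725 mol.
Reaction (2): NaOH→NaCl ratio 3:3 ⇒ n(NaCl) = 21.725 mol.
Reaction (3): NaCl→AgCl ratio 1:1 ⇒ n(AgCl) = 21.725 mol.
Mass of AgCl = 21.725 × 143.32 = 3113.6 g.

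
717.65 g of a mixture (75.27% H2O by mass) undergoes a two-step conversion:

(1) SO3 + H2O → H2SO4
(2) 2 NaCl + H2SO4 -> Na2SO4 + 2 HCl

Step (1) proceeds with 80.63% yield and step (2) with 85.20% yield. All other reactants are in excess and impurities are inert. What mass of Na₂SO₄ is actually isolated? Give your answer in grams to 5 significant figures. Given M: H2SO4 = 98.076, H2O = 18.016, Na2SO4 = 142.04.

Pure H2O = 717.65 × 0.7527 = 540.175 g.
n(H2O) = 540.175 / 18.016 = 29.9831 mol.
Step 1 (H2O:H2SO4 = 1:1): theoretical n(H2SO4) = 29.9831 mol; at 80.63% yield, n(H2SO4) = 24.1754 mol.
Step 2 (H2SO4:Na2SO4 = 1:1): theoretical n(Na2SO4) = 24.1754 mol, so theoretical mass = 24.1754 × 142.04 = 3433.87 g.
At 85.20% yield, actual mass of Na2SO4 = 3433.87 × 0.8520 = 2925.66 g.

2925.7 g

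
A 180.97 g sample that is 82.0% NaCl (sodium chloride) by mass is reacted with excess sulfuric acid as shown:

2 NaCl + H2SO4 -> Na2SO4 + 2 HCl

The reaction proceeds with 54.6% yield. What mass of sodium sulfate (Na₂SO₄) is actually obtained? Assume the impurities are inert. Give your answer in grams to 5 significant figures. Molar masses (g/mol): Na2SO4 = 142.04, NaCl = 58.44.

98.465 g

Pure NaCl available = 180.97 g × 0.820 = 148.395 g.
n(NaCl) = 148.395 g / 58.44 g/mol = 2.53928 mol.
From the equation the NaCl:Na2SO4 mole ratio is 2:1, so n(Na2SO4) = 2.53928 × 1/2 = 1.26964 mol.
Mass of Na2SO4 = 1.26964 mol × 142.04 g/mol = 180.340 g.
Actual mass collected = 180.340 g × 0.546 = 98.4654 g.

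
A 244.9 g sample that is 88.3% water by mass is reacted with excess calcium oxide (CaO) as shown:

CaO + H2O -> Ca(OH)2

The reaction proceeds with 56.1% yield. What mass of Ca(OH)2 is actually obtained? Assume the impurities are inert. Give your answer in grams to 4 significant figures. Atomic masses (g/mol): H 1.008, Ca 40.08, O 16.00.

Pure H2O available = 244.9 g × 0.883 = 216.25 g.
M(H2O) = 2(1.008) + 16.00 = 18.016 g/mol.
M(Ca(OH)2) = 40.08 + 2(16.00) + 2(1.008) = 74.096 g/mol.
n(H2O) = 216.25 g / 18.016 g/mol = 12.003 mol.
From the equation the H2O:Ca(OH)2 mole ratio is 1:1, so n(Ca(OH)2) = 12.003 × 1/1 = 12.003 mol.
Mass of Ca(OH)2 = 12.003 mol × 74.096 g/mol = 889.38 g.
Actual mass collected = 889.38 g × 0.561 = 498.94 g.

498.9 g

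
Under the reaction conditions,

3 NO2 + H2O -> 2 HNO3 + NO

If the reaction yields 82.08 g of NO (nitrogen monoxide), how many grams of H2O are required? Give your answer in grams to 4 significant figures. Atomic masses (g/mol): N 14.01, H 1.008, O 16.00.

49.28 g

M(NO) = 14.01 + 16.00 = 30.01 g/mol.
M(H2O) = 2(1.008) + 16.00 = 18.016 g/mol.
n(NO) = 82.080 g / 30.01 g/mol = 2.7351 mol.
From the equation the NO:H2O mole ratio is 1:1, so n(H2O) = 2.7351 × 1/1 = 2.7351 mol.
Mass of H2O = 2.7351 mol × 18.016 g/mol = 49.275 g.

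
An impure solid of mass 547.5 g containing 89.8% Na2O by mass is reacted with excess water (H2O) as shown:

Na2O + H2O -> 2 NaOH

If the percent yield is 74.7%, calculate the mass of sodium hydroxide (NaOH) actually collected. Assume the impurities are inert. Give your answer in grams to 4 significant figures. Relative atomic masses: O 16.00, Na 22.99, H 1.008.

Pure Na2O available = 547.5 g × 0.898 = 491.65 g.
M(Na2O) = 2(22.99) + 16.00 = 61.98 g/mol.
M(NaOH) = 22.99 + 16.00 + 1.008 = 39.998 g/mol.
n(Na2O) = 491.65 g / 61.98 g/mol = 7.9325 mol.
From the equation the Na2O:NaOH mole ratio is 1:2, so n(NaOH) = 7.9325 × 2/1 = 15.865 mol.
Mass of NaOH = 15.865 mol × 39.998 g/mol = 634.57 g.
Actual mass collected = 634.57 g × 0.747 = 474.02 g.

474.0 g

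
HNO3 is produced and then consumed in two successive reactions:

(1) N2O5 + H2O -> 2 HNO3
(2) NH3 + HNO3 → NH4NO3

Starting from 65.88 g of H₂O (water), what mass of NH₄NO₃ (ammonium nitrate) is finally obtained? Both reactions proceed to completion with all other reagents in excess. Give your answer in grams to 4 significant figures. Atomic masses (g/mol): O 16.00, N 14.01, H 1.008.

585.5 g

M(H2O) = 2(1.008) + 16.00 = 18.016 g/mol.
M(NH4NO3) = 2(14.01) + 4(1.008) + 3(16.00) = 80.052 g/mol.
n(H2O) = 65.880 / 18.016 = 3.6567 mol.
Step 1 gives a 1:2 ratio of H2O to HNO3, so n(HNO3) = 7.3135 mol.
In step 2 the HNO3:NH4NO3 ratio is 1:1, so n(NH4NO3) = 7.3135 mol.
Mass of NH4NO3 = 7.3135 × 80.052 = 585.46 g.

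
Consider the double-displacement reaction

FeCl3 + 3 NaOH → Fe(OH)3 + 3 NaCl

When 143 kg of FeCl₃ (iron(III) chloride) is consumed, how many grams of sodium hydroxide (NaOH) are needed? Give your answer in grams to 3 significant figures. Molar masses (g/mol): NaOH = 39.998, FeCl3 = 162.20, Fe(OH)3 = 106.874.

106000 g

Convert: 143 kg = 143000 g.
n(FeCl3) = 143000 g / 162.20 g/mol = 881.6 mol.
From the equation the FeCl3:NaOH mole ratio is 1:3, so n(NaOH) = 881.6 × 3/1 = 2645 mol.
Mass of NaOH = 2645 mol × 39.998 g/mol = 105800 g.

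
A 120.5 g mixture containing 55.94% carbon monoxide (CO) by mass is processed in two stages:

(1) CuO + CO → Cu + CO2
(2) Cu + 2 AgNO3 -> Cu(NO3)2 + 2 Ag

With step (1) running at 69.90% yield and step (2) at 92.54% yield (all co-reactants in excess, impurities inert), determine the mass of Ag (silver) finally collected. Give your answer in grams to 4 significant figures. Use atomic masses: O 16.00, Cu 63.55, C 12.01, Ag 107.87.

Pure CO = 120.5 × 0.5594 = 67.408 g.
M(CO) = 12.01 + 16.00 = 28.01 g/mol.
M(Ag) = 107.87 g/mol.
n(CO) = 67.408 / 28.01 = 2.4066 mol.
Step 1 (CO:Cu = 1:1): theoretical n(Cu) = 2.4066 mol; at 69.90% yield, n(Cu) = 1.6822 mol.
Step 2 (Cu:Ag = 1:2): theoretical n(Ag) = 3.3644 mol, so theoretical mass = 3.3644 × 107.87 = 362.91 g.
At 92.54% yield, actual mass of Ag = 362.91 × 0.9254 = 335.84 g.

335.8 g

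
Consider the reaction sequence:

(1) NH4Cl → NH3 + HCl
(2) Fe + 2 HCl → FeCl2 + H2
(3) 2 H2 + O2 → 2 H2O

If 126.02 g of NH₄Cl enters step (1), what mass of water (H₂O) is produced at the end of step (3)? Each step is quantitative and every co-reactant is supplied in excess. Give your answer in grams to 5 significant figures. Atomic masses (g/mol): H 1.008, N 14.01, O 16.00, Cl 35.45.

M(NH4Cl) = 14.01 + 4(1.008) + 35.45 = 53.492 g/mol.
M(H2O) = 2(1.008) + 16.00 = 18.016 g/mol.
n(NH4Cl) = 126.02 / 53.492 = 2.35587 mol.
Reaction (1): NH4Cl→HCl ratio 1:1 ⇒ n(HCl) = 2.35587 mol.
Reaction (2): HCl→H2 ratio 2:1 ⇒ n(H2) = 1.17793 mol.
Reaction (3): H2→H2O ratio 2:2 ⇒ n(H2O) = 1.17793 mol.
Mass of H2O = 1.17793 × 18.016 = 21.2216 g.

21.222 g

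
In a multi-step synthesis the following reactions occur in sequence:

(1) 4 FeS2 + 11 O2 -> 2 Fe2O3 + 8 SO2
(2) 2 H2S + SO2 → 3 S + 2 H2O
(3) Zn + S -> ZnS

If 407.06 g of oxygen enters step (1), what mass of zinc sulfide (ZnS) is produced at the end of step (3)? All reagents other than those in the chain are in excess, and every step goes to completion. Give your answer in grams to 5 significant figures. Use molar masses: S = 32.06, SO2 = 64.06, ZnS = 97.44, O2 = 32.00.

2704.4 g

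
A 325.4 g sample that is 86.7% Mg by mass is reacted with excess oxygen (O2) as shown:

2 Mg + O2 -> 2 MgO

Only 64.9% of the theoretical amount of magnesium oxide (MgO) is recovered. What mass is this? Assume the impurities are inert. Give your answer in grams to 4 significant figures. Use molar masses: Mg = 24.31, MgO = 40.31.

Pure Mg available = 325.4 g × 0.867 = 282.12 g.
n(Mg) = 282.12 g / 24.31 g/mol = 11.605 mol.
From the equation the Mg:MgO mole ratio is 2:2, so n(MgO) = 11.605 × 2/2 = 11.605 mol.
Mass of MgO = 11.605 mol × 40.31 g/mol = 467.80 g.
Actual mass collected = 467.80 g × 0.649 = 303.61 g.

303.6 g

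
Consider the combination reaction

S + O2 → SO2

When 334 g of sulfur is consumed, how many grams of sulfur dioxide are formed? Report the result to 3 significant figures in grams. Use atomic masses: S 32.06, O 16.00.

667 g

M(S) = 32.06 g/mol.
M(SO2) = 32.06 + 2(16.00) = 64.06 g/mol.
n(S) = 334.0 g / 32.06 g/mol = 10.42 mol.
From the equation the S:SO2 mole ratio is 1:1, so n(SO2) = 10.42 × 1/1 = 10.42 mol.
Mass of SO2 = 10.42 mol × 64.06 g/mol = 667.4 g.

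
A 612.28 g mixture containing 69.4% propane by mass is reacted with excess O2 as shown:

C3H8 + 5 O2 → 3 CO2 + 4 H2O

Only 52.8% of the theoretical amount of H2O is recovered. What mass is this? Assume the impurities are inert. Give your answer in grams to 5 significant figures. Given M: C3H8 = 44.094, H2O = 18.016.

366.68 g

Pure C3H8 available = 612.28 g × 0.694 = 424.922 g.
n(C3H8) = 424.922 g / 44.094 g/mol = 9.63674 mol.
From the equation the C3H8:H2O mole ratio is 1:4, so n(H2O) = 9.63674 × 4/1 = 38.5470 mol.
Mass of H2O = 38.5470 mol × 18.016 g/mol = 694.462 g.
Actual mass collected = 694.462 g × 0.528 = 366.676 g.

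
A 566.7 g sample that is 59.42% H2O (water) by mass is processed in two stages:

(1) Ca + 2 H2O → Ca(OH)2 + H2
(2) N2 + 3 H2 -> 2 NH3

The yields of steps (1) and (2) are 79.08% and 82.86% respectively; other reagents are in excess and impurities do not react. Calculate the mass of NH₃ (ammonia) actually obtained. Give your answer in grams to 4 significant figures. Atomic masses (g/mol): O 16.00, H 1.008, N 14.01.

69.54 g

Pure H2O = 566.7 × 0.5942 = 336.73 g.
M(H2O) = 2(1.008) + 16.00 = 18.016 g/mol.
M(NH3) = 14.01 + 3(1.008) = 17.034 g/mol.
n(H2O) = 336.73 / 18.016 = 18.691 mol.
Step 1 (H2O:H2 = 2:1): theoretical n(H2) = 9.3454 mol; at 79.08% yield, n(H2) = 7.3903 mol.
Step 2 (H2:NH3 = 3:2): theoretical n(NH3) = 4.9269 mol, so theoretical mass = 4.9269 × 17.034 = 83.925 g.
At 82.86% yield, actual mass of NH3 = 83.925 × 0.8286 = 69.540 g.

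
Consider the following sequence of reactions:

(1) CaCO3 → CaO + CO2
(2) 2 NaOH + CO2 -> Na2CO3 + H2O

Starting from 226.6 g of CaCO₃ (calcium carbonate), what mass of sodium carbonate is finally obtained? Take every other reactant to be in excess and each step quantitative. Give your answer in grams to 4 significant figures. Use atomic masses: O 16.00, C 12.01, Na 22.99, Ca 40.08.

240.0 g

M(CaCO3) = 40.08 + 12.01 + 3(16.00) = 100.09 g/mol.
M(Na2CO3) = 2(22.99) + 12.01 + 3(16.00) = 105.99 g/mol.
n(CaCO3) = 226.60 / 100.09 = 2.2640 mol.
Step 1 gives a 1:1 ratio of CaCO3 to CO2, so n(CO2) = 2.2640 mol.
In step 2 the CO2:Na2CO3 ratio is 1:1, so n(Na2CO3) = 2.2640 mol.
Mass of Na2CO3 = 2.2640 × 105.99 = 239.96 g.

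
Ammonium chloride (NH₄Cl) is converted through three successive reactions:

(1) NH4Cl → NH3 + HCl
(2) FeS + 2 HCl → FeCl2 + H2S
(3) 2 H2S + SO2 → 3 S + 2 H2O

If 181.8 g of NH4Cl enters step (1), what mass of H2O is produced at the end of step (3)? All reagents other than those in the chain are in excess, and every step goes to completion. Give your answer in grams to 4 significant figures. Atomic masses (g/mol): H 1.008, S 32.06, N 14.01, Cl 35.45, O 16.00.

M(NH4Cl) = 14.01 + 4(1.008) + 35.45 = 53.492 g/mol.
M(H2O) = 2(1.008) + 16.00 = 18.016 g/mol.
n(NH4Cl) = 181.8 / 53.492 = 3.3986 mol.
Reaction (1): NH4Cl→HCl ratio 1:1 ⇒ n(HCl) = 3.3986 mol.
Reaction (2): HCl→H2S ratio 2:1 ⇒ n(H2S) = 1.6993 mol.
Reaction (3): H2S→H2O ratio 2:2 ⇒ n(H2O) = 1.6993 mol.
Mass of H2O = 1.6993 × 18.016 = 30.615 g.

30.61 g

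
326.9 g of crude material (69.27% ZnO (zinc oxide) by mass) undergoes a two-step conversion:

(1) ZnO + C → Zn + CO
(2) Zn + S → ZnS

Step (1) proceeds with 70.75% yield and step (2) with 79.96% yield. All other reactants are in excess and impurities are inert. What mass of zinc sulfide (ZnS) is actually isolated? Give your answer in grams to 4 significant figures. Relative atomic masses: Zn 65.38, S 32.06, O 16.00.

Pure ZnO = 326.9 × 0.6927 = 226.44 g.
M(ZnO) = 65.38 + 16.00 = 81.38 g/mol.
M(ZnS) = 65.38 + 32.06 = 97.44 g/mol.
n(ZnO) = 226.44 / 81.38 = 2.7825 mol.
Step 1 (ZnO:Zn = 1:1): theoretical n(Zn) = 2.7825 mol; at 70.75% yield, n(Zn) = 1.9687 mol.
Step 2 (Zn:ZnS = 1:1): theoretical n(ZnS) = 1.9687 mol, so theoretical mass = 1.9687 × 97.44 = 191.83 g.
At 79.96% yield, actual mass of ZnS = 191.83 × 0.7996 = 153.38 g.

153.4 g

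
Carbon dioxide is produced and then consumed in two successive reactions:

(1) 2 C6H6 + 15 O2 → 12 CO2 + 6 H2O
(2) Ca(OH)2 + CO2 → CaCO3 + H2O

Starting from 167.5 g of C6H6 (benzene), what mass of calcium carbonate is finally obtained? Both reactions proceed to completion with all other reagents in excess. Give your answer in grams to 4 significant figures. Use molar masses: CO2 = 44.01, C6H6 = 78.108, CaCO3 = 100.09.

1288 g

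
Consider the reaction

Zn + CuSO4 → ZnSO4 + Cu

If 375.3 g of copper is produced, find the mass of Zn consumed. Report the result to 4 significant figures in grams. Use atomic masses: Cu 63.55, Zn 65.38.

386.1 g

M(Cu) = 63.55 g/mol.
M(Zn) = 65.38 g/mol.
n(Cu) = 375.30 g / 63.55 g/mol = 5.9056 mol.
From the equation the Cu:Zn mole ratio is 1:1, so n(Zn) = 5.9056 × 1/1 = 5.9056 mol.
Mass of Zn = 5.9056 mol × 65.38 g/mol = 386.11 g.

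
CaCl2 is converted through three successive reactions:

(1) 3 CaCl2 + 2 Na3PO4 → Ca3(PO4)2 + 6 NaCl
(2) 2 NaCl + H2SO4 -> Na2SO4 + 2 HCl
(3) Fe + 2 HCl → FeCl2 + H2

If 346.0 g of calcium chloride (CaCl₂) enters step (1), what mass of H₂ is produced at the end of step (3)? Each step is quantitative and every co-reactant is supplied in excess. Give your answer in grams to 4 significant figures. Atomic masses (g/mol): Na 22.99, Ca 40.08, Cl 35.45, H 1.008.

6.285 g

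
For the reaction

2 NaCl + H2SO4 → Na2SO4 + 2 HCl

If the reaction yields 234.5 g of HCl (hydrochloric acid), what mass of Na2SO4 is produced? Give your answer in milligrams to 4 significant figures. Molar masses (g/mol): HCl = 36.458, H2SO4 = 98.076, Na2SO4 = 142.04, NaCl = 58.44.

n(HCl) = 234.50 g / 36.458 g/mol = 6.4321 mol.
From the equation the HCl:Na2SO4 mole ratio is 2:1, so n(Na2SO4) = 6.4321 × 1/2 = 3.2160 mol.
Mass of Na2SO4 = 3.2160 mol × 142.04 g/mol = 456.80 g.
Converting to mg: 456.80 g = 456800 mg.

456800 mg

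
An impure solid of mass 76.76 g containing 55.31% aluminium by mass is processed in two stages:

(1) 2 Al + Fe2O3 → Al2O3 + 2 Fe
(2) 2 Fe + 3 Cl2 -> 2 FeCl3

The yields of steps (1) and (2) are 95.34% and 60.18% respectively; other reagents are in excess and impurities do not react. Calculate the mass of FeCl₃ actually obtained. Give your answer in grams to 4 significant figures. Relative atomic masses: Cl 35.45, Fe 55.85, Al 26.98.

Pure Al = 76.76 × 0.5531 = 42.456 g.
M(Al) = 26.98 g/mol.
M(FeCl3) = 55.85 + 3(35.45) = 162.20 g/mol.
n(Al) = 42.456 / 26.98 = 1.5736 mol.
Step 1 (Al:Fe = 2:2): theoretical n(Fe) = 1.5736 mol; at 95.34% yield, n(Fe) = 1.5003 mol.
Step 2 (Fe:FeCl3 = 2:2): theoretical n(FeCl3) = 1.5003 mol, so theoretical mass = 1.5003 × 162.20 = 243.35 g.
At 60.18% yield, actual mass of FeCl3 = 243.35 × 0.6018 = 146.45 g.

146.4 g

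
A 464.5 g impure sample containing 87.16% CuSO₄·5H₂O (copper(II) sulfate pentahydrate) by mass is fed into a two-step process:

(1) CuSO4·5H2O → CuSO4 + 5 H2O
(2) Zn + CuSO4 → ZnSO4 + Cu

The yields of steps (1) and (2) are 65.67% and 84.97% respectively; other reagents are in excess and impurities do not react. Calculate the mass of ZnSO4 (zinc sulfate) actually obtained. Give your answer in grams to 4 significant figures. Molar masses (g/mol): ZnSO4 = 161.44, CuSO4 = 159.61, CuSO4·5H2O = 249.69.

Pure CuSO4·5H2O = 464.5 × 0.8716 = 404.86 g.
n(CuSO4·5H2O) = 404.86 / 249.69 = 1.6214 mol.
Step 1 (CuSO4·5H2O:CuSO4 = 1:1): theoretical n(CuSO4) = 1.6214 mol; at 65.67% yield, n(CuSO4) = 1.0648 mol.
Step 2 (CuSO4:ZnSO4 = 1:1): theoretical n(ZnSO4) = 1.0648 mol, so theoretical mass = 1.0648 × 161.44 = 171.90 g.
At 84.97% yield, actual mass of ZnSO4 = 171.90 × 0.8497 = 146.06 g.

146.1 g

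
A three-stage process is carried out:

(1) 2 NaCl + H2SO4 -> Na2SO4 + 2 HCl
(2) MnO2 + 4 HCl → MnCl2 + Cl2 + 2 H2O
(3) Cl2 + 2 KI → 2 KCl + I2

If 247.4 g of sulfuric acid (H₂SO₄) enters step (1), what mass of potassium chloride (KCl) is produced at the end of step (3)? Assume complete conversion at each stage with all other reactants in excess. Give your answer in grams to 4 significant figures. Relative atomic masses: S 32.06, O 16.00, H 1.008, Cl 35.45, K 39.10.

188.1 g

M(H2SO4) = 2(1.008) + 32.06 + 4(16.00) = 98.076 g/mol.
M(KCl) = 39.10 + 35.45 = 74.55 g/mol.
n(H2SO4) = 247.4 / 98.076 = 2.5225 mol.
Reaction (1): H2SO4→HCl ratio 1:2 ⇒ n(HCl) = 5.0451 mol.
Reaction (2): HCl→Cl2 ratio 4:1 ⇒ n(Cl2) = 1.2613 mol.
Reaction (3): Cl2→KCl ratio 1:2 ⇒ n(KCl) = 2.5225 mol.
Mass of KCl = 2.5225 × 74.55 = 188.05 g.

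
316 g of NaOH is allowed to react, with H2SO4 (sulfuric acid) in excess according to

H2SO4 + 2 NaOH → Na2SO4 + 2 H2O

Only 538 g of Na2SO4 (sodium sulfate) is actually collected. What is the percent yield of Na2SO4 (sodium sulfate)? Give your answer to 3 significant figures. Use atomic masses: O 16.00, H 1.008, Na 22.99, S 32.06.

95.9 %

M(NaOH) = 22.99 + 16.00 + 1.008 = 39.998 g/mol.
M(Na2SO4) = 2(22.99) + 32.06 + 4(16.00) = 142.04 g/mol.
n(NaOH) = 316.0 g / 39.998 g/mol = 7.900 mol.
From the equation the NaOH:Na2SO4 mole ratio is 2:1, so n(Na2SO4) = 7.900 × 1/2 = 3.950 mol.
Mass of Na2SO4 = 3.950 mol × 142.04 g/mol = 561.1 g.
This is the theoretical yield. Percent yield = 538 g / 561.1 g × 100% = 95.89%.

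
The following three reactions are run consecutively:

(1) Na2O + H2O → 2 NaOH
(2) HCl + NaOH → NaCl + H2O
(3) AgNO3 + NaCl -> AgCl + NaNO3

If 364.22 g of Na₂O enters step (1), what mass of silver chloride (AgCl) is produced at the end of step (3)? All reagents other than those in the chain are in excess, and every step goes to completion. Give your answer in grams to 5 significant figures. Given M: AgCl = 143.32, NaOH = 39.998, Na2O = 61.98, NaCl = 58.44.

1684.4 g

n(Na2O) = 364.22 / 61.98 = 5.87641 mol.
Reaction (1): Na2O→NaOH ratio 1:2 ⇒ n(NaOH) = 11.7528 mol.
Reaction (2): NaOH→NaCl ratio 1:1 ⇒ n(NaCl) = 11.7528 mol.
Reaction (3): NaCl→AgCl ratio 1:1 ⇒ n(AgCl) = 11.7528 mol.
Mass of AgCl = 11.7528 × 143.32 = 1684.41 g.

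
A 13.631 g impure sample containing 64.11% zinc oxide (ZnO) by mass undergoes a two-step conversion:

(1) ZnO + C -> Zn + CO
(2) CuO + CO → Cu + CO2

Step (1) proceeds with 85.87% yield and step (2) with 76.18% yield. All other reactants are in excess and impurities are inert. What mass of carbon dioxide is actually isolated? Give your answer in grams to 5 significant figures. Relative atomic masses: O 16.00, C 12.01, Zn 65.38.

Pure ZnO = 13.631 × 0.6411 = 8.73883 g.
M(ZnO) = 65.38 + 16.00 = 81.38 g/mol.
M(CO2) = 12.01 + 2(16.00) = 44.01 g/mol.
n(ZnO) = 8.73883 / 81.38 = 0.107383 mol.
Step 1 (ZnO:CO = 1:1): theoretical n(CO) = 0.107383 mol; at 85.87% yield, n(CO) = 0.0922098 mol.
Step 2 (CO:CO2 = 1:1): theoretical n(CO2) = 0.0922098 mol, so theoretical mass = 0.0922098 × 44.01 = 4.05816 g.
At 76.18% yield, actual mass of CO2 = 4.05816 × 0.7618 = 3.09150 g.

3.0915 g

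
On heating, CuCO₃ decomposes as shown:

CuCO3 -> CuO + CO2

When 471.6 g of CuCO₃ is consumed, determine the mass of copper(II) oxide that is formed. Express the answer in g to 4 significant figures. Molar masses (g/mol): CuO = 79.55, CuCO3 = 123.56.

303.6 g

n(CuCO3) = 471.60 g / 123.56 g/mol = 3.8168 mol.
From the equation the CuCO3:CuO mole ratio is 1:1, so n(CuO) = 3.8168 × 1/1 = 3.8168 mol.
Mass of CuO = 3.8168 mol × 79.55 g/mol = 303.62 g.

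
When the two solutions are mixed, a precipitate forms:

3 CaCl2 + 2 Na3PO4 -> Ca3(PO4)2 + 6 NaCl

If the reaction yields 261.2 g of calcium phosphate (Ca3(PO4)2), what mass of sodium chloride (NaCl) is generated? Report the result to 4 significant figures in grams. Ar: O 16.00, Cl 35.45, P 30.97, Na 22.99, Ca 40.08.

295.3 g

M(Ca3(PO4)2) = 3(40.08) + 2(30.97) + 8(16.00) = 310.18 g/mol.
M(NaCl) = 22.99 + 35.45 = 58.44 g/mol.
n(Ca3(PO4)2) = 261.20 g / 310.18 g/mol = 0.84209 mol.
From the equation the Ca3(PO4)2:NaCl mole ratio is 1:6, so n(NaCl) = 0.84209 × 6/1 = 5.0526 mol.
Mass of NaCl = 5.0526 mol × 58.44 g/mol = 295.27 g.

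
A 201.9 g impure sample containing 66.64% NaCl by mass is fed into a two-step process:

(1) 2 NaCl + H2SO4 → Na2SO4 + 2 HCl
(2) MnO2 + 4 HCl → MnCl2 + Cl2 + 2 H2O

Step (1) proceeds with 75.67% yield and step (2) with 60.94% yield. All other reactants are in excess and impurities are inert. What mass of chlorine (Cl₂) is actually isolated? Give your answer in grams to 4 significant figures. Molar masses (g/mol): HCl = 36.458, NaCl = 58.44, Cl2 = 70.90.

18.82 g

Pure NaCl = 201.9 × 0.6664 = 134.55 g.
n(NaCl) = 134.55 / 58.44 = 2.3023 mol.
Step 1 (NaCl:HCl = 2:2): theoretical n(HCl) = 2.3023 mol; at 75.67% yield, n(HCl) = 1.7421 mol.
Step 2 (HCl:Cl2 = 4:1): theoretical n(Cl2) = 0.43554 mol, so theoretical mass = 0.43554 × 70.90 = 30.880 g.
At 60.94% yield, actual mass of Cl2 = 30.880 × 0.6094 = 18.818 g.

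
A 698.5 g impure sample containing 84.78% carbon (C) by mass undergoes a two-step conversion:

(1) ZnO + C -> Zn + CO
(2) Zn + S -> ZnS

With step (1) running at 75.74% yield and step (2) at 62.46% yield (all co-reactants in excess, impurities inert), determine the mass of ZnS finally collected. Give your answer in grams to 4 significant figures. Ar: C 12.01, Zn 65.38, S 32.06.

Pure C = 698.5 × 0.8478 = 592.19 g.
M(C) = 12.01 g/mol.
M(ZnS) = 65.38 + 32.06 = 97.44 g/mol.
n(C) = 592.19 / 12.01 = 49.308 mol.
Step 1 (C:Zn = 1:1): theoretical n(Zn) = 49.308 mol; at 75.74% yield, n(Zn) = 37.346 mol.
Step 2 (Zn:ZnS = 1:1): theoretical n(ZnS) = 37.346 mol, so theoretical mass = 37.346 × 97.44 = 3639.0 g.
At 62.46% yield, actual mass of ZnS = 3639.0 × 0.6246 = 2272.9 g.

2273 g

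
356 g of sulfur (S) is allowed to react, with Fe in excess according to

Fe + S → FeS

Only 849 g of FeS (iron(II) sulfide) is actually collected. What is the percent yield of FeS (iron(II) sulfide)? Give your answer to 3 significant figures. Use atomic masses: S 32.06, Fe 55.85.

87.0 %

M(S) = 32.06 g/mol.
M(FeS) = 55.85 + 32.06 = 87.91 g/mol.
n(S) = 356.0 g / 32.06 g/mol = 11.10 mol.
From the equation the S:FeS mole ratio is 1:1, so n(FeS) = 11.10 × 1/1 = 11.10 mol.
Mass of FeS = 11.10 mol × 87.91 g/mol = 976.2 g.
This is the theoretical yield. Percent yield = 849 g / 976.2 g × 100% = 86.97%.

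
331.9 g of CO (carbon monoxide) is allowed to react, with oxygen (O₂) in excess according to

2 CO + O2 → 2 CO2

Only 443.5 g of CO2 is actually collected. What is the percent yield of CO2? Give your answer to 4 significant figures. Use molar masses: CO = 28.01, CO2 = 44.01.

85.04 %

n(CO) = 331.90 g / 28.01 g/mol = 11.849 mol.
From the equation the CO:CO2 mole ratio is 2:2, so n(CO2) = 11.849 × 2/2 = 11.849 mol.
Mass of CO2 = 11.849 mol × 44.01 g/mol = 521.49 g.
This is the theoretical yield. Percent yield = 443.5 g / 521.49 g × 100% = 85.045%.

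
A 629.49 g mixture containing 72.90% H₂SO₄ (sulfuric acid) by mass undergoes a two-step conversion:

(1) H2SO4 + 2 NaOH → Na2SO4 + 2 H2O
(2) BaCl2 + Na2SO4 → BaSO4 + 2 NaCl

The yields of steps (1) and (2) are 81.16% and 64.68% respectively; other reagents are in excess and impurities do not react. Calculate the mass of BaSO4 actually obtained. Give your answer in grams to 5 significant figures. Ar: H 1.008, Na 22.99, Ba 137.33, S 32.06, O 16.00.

573.26 g

Pure H2SO4 = 629.49 × 0.7290 = 458.898 g.
M(H2SO4) = 2(1.008) + 32.06 + 4(16.00) = 98.076 g/mol.
M(BaSO4) = 137.33 + 32.06 + 4(16.00) = 233.39 g/mol.
n(H2SO4) = 458.898 / 98.076 = 4.67901 mol.
Step 1 (H2SO4:Na2SO4 = 1:1): theoretical n(Na2SO4) = 4.67901 mol; at 81.16% yield, n(Na2SO4) = 3.79748 mol.
Step 2 (Na2SO4:BaSO4 = 1:1): theoretical n(BaSO4) = 3.79748 mol, so theoretical mass = 3.79748 × 233.39 = 886.294 g.
At 64.68% yield, actual mass of BaSO4 = 886.294 × 0.6468 = 573.255 g.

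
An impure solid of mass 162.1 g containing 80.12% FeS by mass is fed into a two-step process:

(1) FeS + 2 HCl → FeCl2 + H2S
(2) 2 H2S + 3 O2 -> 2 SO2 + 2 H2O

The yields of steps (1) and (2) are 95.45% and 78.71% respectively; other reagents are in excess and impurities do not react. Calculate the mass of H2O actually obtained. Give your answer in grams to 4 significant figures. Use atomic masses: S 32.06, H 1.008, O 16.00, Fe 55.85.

Pure FeS = 162.1 × 0.8012 = 129.87 g.
M(FeS) = 55.85 + 32.06 = 87.91 g/mol.
M(H2O) = 2(1.008) + 16.00 = 18.016 g/mol.
n(FeS) = 129.87 / 87.91 = 1.4774 mol.
Step 1 (FeS:H2S = 1:1): theoretical n(H2S) = 1.4774 mol; at 95.45% yield, n(H2S) = 1.4101 mol.
Step 2 (H2S:H2O = 2:2): theoretical n(H2O) = 1.4101 mol, so theoretical mass = 1.4101 × 18.016 = 25.405 g.
At 78.71% yield, actual mass of H2O = 25.405 × 0.7871 = 19.996 g.

20.00 g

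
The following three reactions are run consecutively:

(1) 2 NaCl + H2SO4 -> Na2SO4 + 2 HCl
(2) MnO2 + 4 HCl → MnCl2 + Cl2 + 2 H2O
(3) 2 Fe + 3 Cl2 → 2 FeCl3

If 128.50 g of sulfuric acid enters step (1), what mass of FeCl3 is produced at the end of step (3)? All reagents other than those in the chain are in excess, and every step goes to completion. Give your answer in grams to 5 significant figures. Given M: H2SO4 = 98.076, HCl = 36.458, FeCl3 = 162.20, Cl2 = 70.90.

70.839 g

n(H2SO4) = 128.50 / 98.076 = 1.31021 mol.
Reaction (1): H2SO4→HCl ratio 1:2 ⇒ n(HCl) = 2.62042 mol.
Reaction (2): HCl→Cl2 ratio 4:1 ⇒ n(Cl2) = 0.655104 mol.
Reaction (3): Cl2→FeCl3 ratio 3:2 ⇒ n(FeCl3) = 0.436736 mol.
Mass of FeCl3 = 0.436736 × 162.20 = 70.8386 g.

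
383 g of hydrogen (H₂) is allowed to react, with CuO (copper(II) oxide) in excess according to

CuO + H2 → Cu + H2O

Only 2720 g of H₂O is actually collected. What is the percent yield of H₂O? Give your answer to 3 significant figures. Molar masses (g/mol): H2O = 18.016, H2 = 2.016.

n(H2) = 383.0 g / 2.016 g/mol = 190.0 mol.
From the equation the H2:H2O mole ratio is 1:1, so n(H2O) = 190.0 × 1/1 = 190.0 mol.
Mass of H2O = 190.0 mol × 18.016 g/mol = 3423 g.
This is the theoretical yield. Percent yield = 2720 g / 3423 g × 100% = 79.47%.

79.5 %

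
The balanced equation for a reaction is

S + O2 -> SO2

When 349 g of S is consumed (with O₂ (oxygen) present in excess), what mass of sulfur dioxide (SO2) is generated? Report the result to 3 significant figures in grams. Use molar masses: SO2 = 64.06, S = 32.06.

n(S) = 349.0 g / 32.06 g/mol = 10.89 mol.
From the equation the S:SO2 mole ratio is 1:1, so n(SO2) = 10.89 × 1/1 = 10.89 mol.
Mass of SO2 = 10.89 mol × 64.06 g/mol = 697.3 g.

697 g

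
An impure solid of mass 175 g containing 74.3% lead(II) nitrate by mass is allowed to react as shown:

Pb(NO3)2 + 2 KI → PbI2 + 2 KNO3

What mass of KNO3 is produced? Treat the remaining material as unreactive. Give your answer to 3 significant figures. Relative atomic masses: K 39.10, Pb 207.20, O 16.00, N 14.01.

79.4 g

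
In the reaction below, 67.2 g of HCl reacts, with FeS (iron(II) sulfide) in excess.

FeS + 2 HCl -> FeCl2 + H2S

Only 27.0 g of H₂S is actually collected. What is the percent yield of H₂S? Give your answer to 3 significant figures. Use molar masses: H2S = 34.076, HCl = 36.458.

86.0 %

n(HCl) = 67.20 g / 36.458 g/mol = 1.843 mol.
From the equation the HCl:H2S mole ratio is 2:1, so n(H2S) = 1.843 × 1/2 = 0.9216 mol.
Mass of H2S = 0.9216 mol × 34.076 g/mol = 31.40 g.
This is the theoretical yield. Percent yield = 27.0 g / 31.40 g × 100% = 85.97%.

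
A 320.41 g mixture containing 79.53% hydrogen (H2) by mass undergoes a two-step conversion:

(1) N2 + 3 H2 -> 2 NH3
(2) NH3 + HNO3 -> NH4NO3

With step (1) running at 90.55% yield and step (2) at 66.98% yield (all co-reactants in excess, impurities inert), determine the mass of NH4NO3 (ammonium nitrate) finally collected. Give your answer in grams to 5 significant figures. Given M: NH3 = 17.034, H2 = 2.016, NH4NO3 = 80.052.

4091.3 g

Pure H2 = 320.41 × 0.7953 = 254.822 g.
n(H2) = 254.822 / 2.016 = 126.400 mol.
Step 1 (H2:NH3 = 3:2): theoretical n(NH3) = 84.2666 mol; at 90.55% yield, n(NH3) = 76.3034 mol.
Step 2 (NH3:NH4NO3 = 1:1): theoretical n(NH4NO3) = 76.3034 mol, so theoretical mass = 76.3034 × 80.052 = 6108.24 g.
At 66.98% yield, actual mass of NH4NO3 = 6108.24 × 0.6698 = 4091.30 g.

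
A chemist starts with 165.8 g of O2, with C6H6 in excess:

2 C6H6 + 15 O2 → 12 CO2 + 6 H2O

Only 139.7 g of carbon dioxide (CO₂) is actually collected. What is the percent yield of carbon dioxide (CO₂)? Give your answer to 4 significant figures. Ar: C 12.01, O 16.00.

76.58 %

M(O2) = 2(16.00) = 32.00 g/mol.
M(CO2) = 12.01 + 2(16.00) = 44.01 g/mol.
n(O2) = 165.80 g / 32.00 g/mol = 5.1813 mol.
From the equation the O2:CO2 mole ratio is 15:12, so n(CO2) = 5.1813 × 12/15 = 4.1450 mol.
Mass of CO2 = 4.1450 mol × 44.01 g/mol = 182.42 g.
This is the theoretical yield. Percent yield = 139.7 g / 182.42 g × 100% = 76.581%.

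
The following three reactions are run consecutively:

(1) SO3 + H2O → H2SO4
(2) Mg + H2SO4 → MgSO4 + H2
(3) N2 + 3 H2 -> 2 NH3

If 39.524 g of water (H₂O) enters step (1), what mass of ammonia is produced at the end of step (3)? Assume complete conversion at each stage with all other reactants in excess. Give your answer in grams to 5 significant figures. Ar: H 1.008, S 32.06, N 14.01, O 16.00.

24.913 g

M(H2O) = 2(1.008) + 16.00 = 18.016 g/mol.
M(NH3) = 14.01 + 3(1.008) = 17.034 g/mol.
n(H2O) = 39.524 / 18.016 = 2.19383 mol.
Reaction (1): H2O→H2SO4 ratio 1:1 ⇒ n(H2SO4) = 2.19383 mol.
Reaction (2): H2SO4→H2 ratio 1:1 ⇒ n(H2) = 2.19383 mol.
Reaction (3): H2→NH3 ratio 3:2 ⇒ n(NH3) = 1.46255 mol.
Mass of NH3 = 1.46255 × 17.034 = 24.9131 g.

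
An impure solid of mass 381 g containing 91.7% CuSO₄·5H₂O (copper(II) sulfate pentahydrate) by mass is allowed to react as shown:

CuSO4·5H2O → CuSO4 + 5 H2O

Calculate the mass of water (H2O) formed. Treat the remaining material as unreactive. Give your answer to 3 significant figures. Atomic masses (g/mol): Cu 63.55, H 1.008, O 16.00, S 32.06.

Mass of pure CuSO4·5H2O = 381 g × 0.917 = 349.4 g.
M(CuSO4·5H2O) = 63.55 + 32.06 + 9(16.00) + 10(1.008) = 249.69 g/mol.
M(H2O) = 2(1.008) + 16.00 = 18.016 g/mol.
n(CuSO4·5H2O) = 349.4 g / 249.69 g/mol = 1.399 mol.
From the equation the CuSO4·5H2O:H2O mole ratio is 1:5, so n(H2O) = 1.399 × 5/1 = 6.996 mol.
Mass of H2O = 6.996 mol × 18.016 g/mol = 126.0 g.

126 g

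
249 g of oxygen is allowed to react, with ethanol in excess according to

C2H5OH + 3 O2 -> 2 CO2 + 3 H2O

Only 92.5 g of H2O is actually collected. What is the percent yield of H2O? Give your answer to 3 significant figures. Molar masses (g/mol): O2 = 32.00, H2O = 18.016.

n(O2) = 249.0 g / 32.00 g/mol = 7.781 mol.
From the equation the O2:H2O mole ratio is 3:3, so n(H2O) = 7.781 × 3/3 = 7.781 mol.
Mass of H2O = 7.781 mol × 18.016 g/mol = 140.2 g.
This is the theoretical yield. Percent yield = 92.5 g / 140.2 g × 100% = 65.98%.

66.0 %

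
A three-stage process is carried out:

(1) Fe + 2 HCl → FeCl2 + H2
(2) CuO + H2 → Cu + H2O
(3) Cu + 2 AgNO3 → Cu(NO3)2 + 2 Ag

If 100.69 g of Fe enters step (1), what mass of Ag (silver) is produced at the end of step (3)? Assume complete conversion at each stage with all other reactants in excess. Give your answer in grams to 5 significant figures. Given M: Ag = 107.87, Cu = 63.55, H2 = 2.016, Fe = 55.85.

n(Fe) = 100.69 / 55.85 = 1.80286 mol.
Reaction (1): Fe→H2 ratio 1:1 ⇒ n(H2) = 1.80286 mol.
Reaction (2): H2→Cu ratio 1:1 ⇒ n(Cu) = 1.80286 mol.
Reaction (3): Cu→Ag ratio 1:2 ⇒ n(Ag) = 3.60573 mol.
Mass of Ag = 3.60573 × 107.87 = 388.950 g.

388.95 g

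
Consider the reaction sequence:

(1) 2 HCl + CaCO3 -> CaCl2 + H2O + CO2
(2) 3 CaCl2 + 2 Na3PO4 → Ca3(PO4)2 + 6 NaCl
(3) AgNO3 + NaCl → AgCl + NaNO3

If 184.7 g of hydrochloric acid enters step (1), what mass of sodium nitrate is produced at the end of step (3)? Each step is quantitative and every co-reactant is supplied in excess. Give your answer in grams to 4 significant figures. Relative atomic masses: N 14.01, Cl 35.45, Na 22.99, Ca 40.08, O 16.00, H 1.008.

M(HCl) = 1.008 + 35.45 = 36.458 g/mol.
M(NaNO3) = 22.99 + 14.01 + 3(16.00) = 85.00 g/mol.
n(HCl) = 184.7 / 36.458 = 5.0661 mol.
Reaction (1): HCl→CaCl2 ratio 2:1 ⇒ n(CaCl2) = 2.5331 mol.
Reaction (2): CaCl2→NaCl ratio 3:6 ⇒ n(NaCl) = 5.0661 mol.
Reaction (3): NaCl→NaNO3 ratio 1:1 ⇒ n(NaNO3) = 5.0661 mol.
Mass of NaNO3 = 5.0661 × 85.00 = 430.62 g.

430.6 g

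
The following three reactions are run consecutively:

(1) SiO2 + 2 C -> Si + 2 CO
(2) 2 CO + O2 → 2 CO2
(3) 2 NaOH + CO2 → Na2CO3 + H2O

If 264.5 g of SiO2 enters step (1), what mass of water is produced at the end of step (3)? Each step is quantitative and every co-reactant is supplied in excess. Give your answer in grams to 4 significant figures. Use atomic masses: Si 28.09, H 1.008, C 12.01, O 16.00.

M(SiO2) = 28.09 + 2(16.00) = 60.09 g/mol.
M(H2O) = 2(1.008) + 16.00 = 18.016 g/mol.
n(SiO2) = 264.5 / 60.09 = 4.4017 mol.
Reaction (1): SiO2→CO ratio 1:2 ⇒ n(CO) = 8.8035 mol.
Reaction (2): CO→CO2 ratio 2:2 ⇒ n(CO2) = 8.8035 mol.
Reaction (3): CO2→H2O ratio 1:1 ⇒ n(H2O) = 8.8035 mol.
Mass of H2O = 8.8035 × 18.016 = 158.60 g.

158.6 g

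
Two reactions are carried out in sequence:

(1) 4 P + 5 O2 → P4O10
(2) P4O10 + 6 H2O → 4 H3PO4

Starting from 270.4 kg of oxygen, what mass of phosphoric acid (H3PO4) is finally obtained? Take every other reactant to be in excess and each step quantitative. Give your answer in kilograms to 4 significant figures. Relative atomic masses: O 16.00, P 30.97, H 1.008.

M(O2) = 2(16.00) = 32.00 g/mol.
M(H3PO4) = 3(1.008) + 30.97 + 4(16.00) = 97.994 g/mol.
270.4 kg = 270400 g.
n(O2) = 270400 / 32.00 = 8450.0 mol.
Step 1 gives a 5:1 ratio of O2 to P4O10, so n(P4O10) = 1690.0 mol.
In step 2 the P4O10:H3PO4 ratio is 1:4, so n(H3PO4) = 6760.0 mol.
Mass of H3PO4 = 6760.0 × 97.994 = 662440 g = 662.4 kg.

662.4 kg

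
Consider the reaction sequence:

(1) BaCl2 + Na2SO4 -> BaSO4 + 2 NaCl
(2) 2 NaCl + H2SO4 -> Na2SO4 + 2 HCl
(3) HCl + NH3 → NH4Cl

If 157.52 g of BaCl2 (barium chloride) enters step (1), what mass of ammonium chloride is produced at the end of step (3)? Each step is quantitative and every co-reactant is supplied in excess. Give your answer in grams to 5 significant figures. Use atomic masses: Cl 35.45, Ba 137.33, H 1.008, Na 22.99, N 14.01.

M(BaCl2) = 137.33 + 2(35.45) = 208.23 g/mol.
M(NH4Cl) = 14.01 + 4(1.008) + 35.45 = 53.492 g/mol.
n(BaCl2) = 157.52 / 208.23 = 0.756471 mol.
Reaction (1): BaCl2→NaCl ratio 1:2 ⇒ n(NaCl) = 1.51294 mol.
Reaction (2): NaCl→HCl ratio 2:2 ⇒ n(HCl) = 1.51294 mol.
Reaction (3): HCl→NH4Cl ratio 1:1 ⇒ n(NH4Cl) = 1.51294 mol.
Mass of NH4Cl = 1.51294 × 53.492 = 80.9303 g.

80.930 g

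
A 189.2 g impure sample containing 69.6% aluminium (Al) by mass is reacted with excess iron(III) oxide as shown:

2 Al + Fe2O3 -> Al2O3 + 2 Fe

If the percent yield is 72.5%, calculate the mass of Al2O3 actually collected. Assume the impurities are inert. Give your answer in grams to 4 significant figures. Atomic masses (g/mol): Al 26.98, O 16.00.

180.4 g

Pure Al available = 189.2 g × 0.696 = 131.68 g.
M(Al) = 26.98 g/mol.
M(Al2O3) = 2(26.98) + 3(16.00) = 101.96 g/mol.
n(Al) = 131.68 g / 26.98 g/mol = 4.8808 mol.
From the equation the Al:Al2O3 mole ratio is 2:1, so n(Al2O3) = 4.8808 × 1/2 = 2.4404 mol.
Mass of Al2O3 = 2.4404 mol × 101.96 g/mol = 248.82 g.
Actual mass collected = 248.82 g × 0.725 = 180.40 g.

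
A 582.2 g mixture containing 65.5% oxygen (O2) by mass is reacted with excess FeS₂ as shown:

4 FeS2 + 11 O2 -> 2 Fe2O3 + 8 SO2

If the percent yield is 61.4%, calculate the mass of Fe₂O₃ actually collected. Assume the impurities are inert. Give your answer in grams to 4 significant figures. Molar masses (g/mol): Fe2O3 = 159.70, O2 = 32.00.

212.5 g

Pure O2 available = 582.2 g × 0.655 = 381.34 g.
n(O2) = 381.34 g / 32.00 g/mol = 11.917 mol.
From the equation the O2:Fe2O3 mole ratio is 11:2, so n(Fe2O3) = 11.917 × 2/11 = 2.1667 mol.
Mass of Fe2O3 = 2.1667 mol × 159.70 g/mol = 346.02 g.
Actual mass collected = 346.02 g × 0.614 = 212.46 g.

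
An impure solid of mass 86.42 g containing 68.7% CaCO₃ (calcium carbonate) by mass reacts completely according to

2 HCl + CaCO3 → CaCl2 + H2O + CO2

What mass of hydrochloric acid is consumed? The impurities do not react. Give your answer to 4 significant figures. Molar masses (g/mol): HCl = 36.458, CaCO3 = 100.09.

43.25 g

Mass of pure CaCO3 = 86.42 g × 0.687 = 59.371 g.
n(CaCO3) = 59.371 g / 100.09 g/mol = 0.59317 mol.
From the equation the CaCO3:HCl mole ratio is 1:2, so n(HCl) = 0.59317 × 2/1 = 1.1863 mol.
Mass of HCl = 1.1863 mol × 36.458 g/mol = 43.252 g.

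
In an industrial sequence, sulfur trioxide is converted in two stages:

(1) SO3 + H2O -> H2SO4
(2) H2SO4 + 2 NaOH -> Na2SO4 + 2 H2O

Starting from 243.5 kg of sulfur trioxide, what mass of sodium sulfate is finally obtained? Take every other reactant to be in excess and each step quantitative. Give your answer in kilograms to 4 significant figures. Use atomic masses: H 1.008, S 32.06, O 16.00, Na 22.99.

432.0 kg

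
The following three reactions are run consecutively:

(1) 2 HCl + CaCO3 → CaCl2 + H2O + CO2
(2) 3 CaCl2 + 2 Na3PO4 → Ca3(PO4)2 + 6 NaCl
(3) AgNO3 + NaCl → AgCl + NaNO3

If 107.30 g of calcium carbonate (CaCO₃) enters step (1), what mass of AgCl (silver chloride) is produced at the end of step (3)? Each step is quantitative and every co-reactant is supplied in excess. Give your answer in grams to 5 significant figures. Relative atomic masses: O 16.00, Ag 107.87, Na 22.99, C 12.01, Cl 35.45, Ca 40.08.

M(CaCO3) = 40.08 + 12.01 + 3(16.00) = 100.09 g/mol.
M(AgCl) = 107.87 + 35.45 = 143.32 g/mol.
n(CaCO3) = 107.30 / 100.09 = 1.07204 mol.
Reaction (1): CaCO3→CaCl2 ratio 1:1 ⇒ n(CaCl2) = 1.07204 mol.
Reaction (2): CaCl2→NaCl ratio 3:6 ⇒ n(NaCl) = 2.14407 mol.
Reaction (3): NaCl→AgCl ratio 1:1 ⇒ n(AgCl) = 2.14407 mol.
Mass of AgCl = 2.14407 × 143.32 = 307.288 g.

307.29 g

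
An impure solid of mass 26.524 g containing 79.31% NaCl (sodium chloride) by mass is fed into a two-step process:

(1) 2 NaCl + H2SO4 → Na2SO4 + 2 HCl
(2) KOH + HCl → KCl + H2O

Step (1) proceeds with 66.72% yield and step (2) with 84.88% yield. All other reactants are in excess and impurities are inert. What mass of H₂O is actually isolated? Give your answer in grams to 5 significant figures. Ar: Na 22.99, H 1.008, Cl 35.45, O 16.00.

Pure NaCl = 26.524 × 0.7931 = 21.0362 g.
M(NaCl) = 22.99 + 35.45 = 58.44 g/mol.
M(H2O) = 2(1.008) + 16.00 = 18.016 g/mol.
n(NaCl) = 21.0362 / 58.44 = 0.359962 mol.
Step 1 (NaCl:HCl = 2:2): theoretical n(HCl) = 0.359962 mol; at 66.72% yield, n(HCl) = 0.240167 mol.
Step 2 (HCl:H2O = 1:1): theoretical n(H2O) = 0.240167 mol, so theoretical mass = 0.240167 × 18.016 = 4.32684 g.
At 84.88% yield, actual mass of H2O = 4.32684 × 0.8488 = 3.67262 g.

3.6726 g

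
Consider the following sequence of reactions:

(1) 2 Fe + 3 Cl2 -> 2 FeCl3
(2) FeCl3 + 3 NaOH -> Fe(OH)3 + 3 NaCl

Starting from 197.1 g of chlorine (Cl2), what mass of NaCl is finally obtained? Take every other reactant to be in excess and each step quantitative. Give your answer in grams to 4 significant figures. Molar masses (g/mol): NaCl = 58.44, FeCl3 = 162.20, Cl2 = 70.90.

324.9 g

n(Cl2) = 197.10 / 70.90 = 2.7800 mol.
Step 1 gives a 3:2 ratio of Cl2 to FeCl3, so n(FeCl3) = 1.8533 mol.
In step 2 the FeCl3:NaCl ratio is 1:3, so n(NaCl) = 5.5599 mol.
Mass of NaCl = 5.5599 × 58.44 = 324.92 g.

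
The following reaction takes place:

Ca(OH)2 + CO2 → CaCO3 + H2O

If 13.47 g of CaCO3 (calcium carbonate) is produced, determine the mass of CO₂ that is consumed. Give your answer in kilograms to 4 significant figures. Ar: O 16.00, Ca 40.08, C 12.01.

0.005923 kg

M(CaCO3) = 40.08 + 12.01 + 3(16.00) = 100.09 g/mol.
M(CO2) = 12.01 + 2(16.00) = 44.01 g/mol.
n(CaCO3) = 13.470 g / 100.09 g/mol = 0.13458 mol.
From the equation the CaCO3:CO2 mole ratio is 1:1, so n(CO2) = 0.13458 × 1/1 = 0.13458 mol.
Mass of CO2 = 0.13458 mol × 44.01 g/mol = 5.9228 g.
Converting to kg: 5.9228 g = 0.005923 kg.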